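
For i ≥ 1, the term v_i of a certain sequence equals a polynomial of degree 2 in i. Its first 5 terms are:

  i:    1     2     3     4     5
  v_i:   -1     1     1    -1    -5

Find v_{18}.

-239

1st diffs: 2, 0, -2, -4.
2nd diffs: -2, -2, -2 (constant).
Newton forward-difference form: v_i = -1 + 2·C(i-1,1) + (-2)·C(i-1,2).
At i = 18: i-1 = 17, so v_{18} = -1 + 34 - 272 = -239.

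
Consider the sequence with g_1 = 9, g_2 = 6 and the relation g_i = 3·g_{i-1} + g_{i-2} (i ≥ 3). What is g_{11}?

373752

g_3 = 27; g_4 = 87; g_5 = 288; g_6 = 951; g_7 = 3141; g_8 = 10374; g_9 = 34263; g_{10} = 113163; g_{11} = 373752.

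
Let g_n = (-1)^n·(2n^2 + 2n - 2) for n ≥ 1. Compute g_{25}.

(-1)^25 = -1; 2n^2 + 2n - 2 at n=25 is 1298; so g_{25} = -1298.

-1298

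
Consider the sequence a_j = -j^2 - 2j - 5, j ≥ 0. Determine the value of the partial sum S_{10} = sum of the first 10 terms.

-425

Over j = 0..9: Σj = 45, Σj² = 285.
Total = (-1)·285 + (-2)·45 + (-5)·10 = -425.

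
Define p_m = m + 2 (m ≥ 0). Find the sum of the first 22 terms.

Over m = 0..21: Σm = 231.
Total = (1)·231 + (2)·22 = 275.

275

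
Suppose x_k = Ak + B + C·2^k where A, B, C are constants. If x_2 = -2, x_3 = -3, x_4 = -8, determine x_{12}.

-4064

At k = 2, 3, 4: 2A + B + 4C = -2; 3A + B + 8C = -3; 4A + B + 16C = -8.
Subtracting the first from the second: A + 4C = -1.
Subtracting the second from the third: A + 8C = -5.
Solving: C = -1, A = 3, then B = -4.
Therefore x_{12} = 36 + (-4) + (-1)·4096 = -4064.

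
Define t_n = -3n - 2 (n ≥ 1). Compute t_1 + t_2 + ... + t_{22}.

Over n = 1..22: Σn = 253.
Total = (-3)·253 + (-2)·22 = -803.

-803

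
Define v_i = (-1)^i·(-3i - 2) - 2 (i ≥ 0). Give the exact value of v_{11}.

33

(-1)^11 = -1; -3i - 2 at i=11 is -35; so v_{11} = 33.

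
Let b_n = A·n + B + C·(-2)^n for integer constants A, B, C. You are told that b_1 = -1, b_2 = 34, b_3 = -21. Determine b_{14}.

The three given values yield: A + B - 2C = -1; 2A + B + 4C = 34; 3A + B - 8C = -21.
Subtracting the first from the second: A + 6C = 35.
Subtracting the second from the third: A - 12C = -55.
Solving: C = 5, A = 5, then B = 4.
So b_n = 5·n + 4 + 5·(-2)^n; at n=14 this is 81994.

81994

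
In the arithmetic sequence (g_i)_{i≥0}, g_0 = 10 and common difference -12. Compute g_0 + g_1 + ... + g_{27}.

g_i = 10 + (i - 0)·(-12).
g_{27} = -314; S = 28·(10 + (-314))/2 = -4256.

-4256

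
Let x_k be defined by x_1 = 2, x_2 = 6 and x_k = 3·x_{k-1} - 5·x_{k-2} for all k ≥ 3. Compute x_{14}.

Iterate the recurrence:
x_3 = 8;  x_4 = -6;  x_5 = -58;  …;  x_{11} = 1958;  x_{12} = -10656;  x_{13} = -41758;  x_{14} = -71994.

-71994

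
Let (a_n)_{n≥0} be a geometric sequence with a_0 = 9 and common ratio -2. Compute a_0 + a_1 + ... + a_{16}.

a_n = 9·(-2)^(n-0).
S = 9·((-2)^17 - 1)/(-2 - 1) = 9·(-131072 - 1)/(-3) = 393219.

393219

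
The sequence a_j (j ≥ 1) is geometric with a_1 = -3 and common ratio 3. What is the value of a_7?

a_j = (-3)·3^(j-1).
a_7 = (-3)·3^6 = -2187.

-2187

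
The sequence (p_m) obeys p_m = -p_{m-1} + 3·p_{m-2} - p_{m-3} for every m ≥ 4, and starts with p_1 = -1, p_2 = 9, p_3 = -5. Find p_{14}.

177809

Step forward from the initial values:
p_4 = 33;  p_5 = -57;  p_6 = 161;  …;  p_{11} = -12629;  p_{12} = 30513;  p_{13} = -73641;  p_{14} = 177809.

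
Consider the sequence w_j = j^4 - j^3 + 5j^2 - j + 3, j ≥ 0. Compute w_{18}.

w_{18} = 1·18^4 - 1·18^3 + 5·18^2 - 1·18 + 3 = 100749.

100749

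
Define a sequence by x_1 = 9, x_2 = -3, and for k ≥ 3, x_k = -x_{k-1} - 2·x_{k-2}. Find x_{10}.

x_3 = -15; x_4 = 21; x_5 = 9; x_6 = -51; x_7 = 33; x_8 = 69; x_9 = -135; x_{10} = -3.

-3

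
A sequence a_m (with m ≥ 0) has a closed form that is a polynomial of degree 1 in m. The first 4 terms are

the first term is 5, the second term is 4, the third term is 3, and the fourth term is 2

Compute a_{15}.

-10

1st diffs: -1, -1, -1 (constant).
So a_m = -m + 5.
Evaluating at m = 15 gives a_{15} = -10.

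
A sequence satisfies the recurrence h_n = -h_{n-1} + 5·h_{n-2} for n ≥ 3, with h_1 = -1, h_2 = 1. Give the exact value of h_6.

96

h_3 = -6, h_4 = 11, h_5 = -41, h_6 = 96.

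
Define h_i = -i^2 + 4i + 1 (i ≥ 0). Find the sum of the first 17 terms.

-935

Over i = 0..16: Σi = 136, Σi² = 1496.
Total = (-1)·1496 + (4)·136 + (1)·17 = -935.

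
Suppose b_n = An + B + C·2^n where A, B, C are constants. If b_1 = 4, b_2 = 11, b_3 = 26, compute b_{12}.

Plug in n = 1, 2, 3: A + B + 2C = 4; 2A + B + 4C = 11; 3A + B + 8C = 26.
Subtracting the first from the second: A + 2C = 7.
Subtracting the second from the third: A + 4C = 15.
Solving: C = 4, A = -1, then B = -3.
So b_n = -1·n + (-3) + 4·2^n; at n=12 this is 16369.

16369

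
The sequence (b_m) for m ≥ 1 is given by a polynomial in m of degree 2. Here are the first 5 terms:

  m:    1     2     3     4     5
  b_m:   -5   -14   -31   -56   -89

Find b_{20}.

1st diffs: -9, -17, -25, -33.
2nd diffs: -8, -8, -8 (constant).
Newton forward-difference form: b_m = -5 + (-9)·C(m-1,1) + (-8)·C(m-1,2).
At m = 20: m-1 = 19, so b_{20} = -5 - 171 - 1368 = -1544.

-1544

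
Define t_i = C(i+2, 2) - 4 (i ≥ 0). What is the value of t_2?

2

C(4, 2) = 6, so t_2 = 2.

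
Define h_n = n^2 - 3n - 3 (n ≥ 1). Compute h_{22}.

h_{22} = 1·22^2 - 3·22 - 3 = 415.

415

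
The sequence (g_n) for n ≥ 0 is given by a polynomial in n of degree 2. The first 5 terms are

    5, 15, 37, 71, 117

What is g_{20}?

1st diffs: 10, 22, 34, 46.
2nd diffs: 12, 12, 12 (constant).
Newton forward-difference form: g_n = 5 + 10·C(n,1) + 12·C(n,2).
At n = 20: n = 20, so g_{20} = 5 + 200 + 2280 = 2485.

2485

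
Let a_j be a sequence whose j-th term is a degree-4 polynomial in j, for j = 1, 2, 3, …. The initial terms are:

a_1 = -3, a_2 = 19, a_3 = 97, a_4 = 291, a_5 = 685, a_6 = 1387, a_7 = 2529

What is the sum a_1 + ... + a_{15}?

1st diffs: 22, 78, 194, 394, 702, 1142.
2nd diffs: 56, 116, 200, 308, 440.
3rd diffs: 60, 84, 108, 132.
4th diffs: 24, 24, 24 (constant).
Newton forward-difference form: a_j = -3 + 22·C(j-1,1) + 56·C(j-1,2) + 60·C(j-1,3) + 24·C(j-1,4).
Continuing: …, 4267, 6781, 10275, 14977, …, a_{15} = 51265.
Summing j = 1..15 (15 terms) gives 181717.

181717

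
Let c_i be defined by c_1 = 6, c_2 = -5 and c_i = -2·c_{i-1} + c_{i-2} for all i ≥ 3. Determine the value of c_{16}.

Applying the relation repeatedly:
c_3 = 16;  c_4 = -37;  c_5 = 90;  …;  c_{13} = 103746;  c_{14} = -250465;  c_{15} = 604676;  c_{16} = -1459817.

-1459817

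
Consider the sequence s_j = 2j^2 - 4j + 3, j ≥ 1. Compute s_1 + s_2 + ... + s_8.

Over j = 1..8: Σj = 36, Σj² = 204.
Total = (2)·204 + (-4)·36 + (3)·8 = 288.

288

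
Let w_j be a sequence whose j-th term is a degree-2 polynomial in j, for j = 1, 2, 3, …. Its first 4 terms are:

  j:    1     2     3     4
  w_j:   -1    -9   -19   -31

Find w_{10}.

1st diffs: -8, -10, -12.
2nd diffs: -2, -2 (constant).
So w_j = -j^2 - 5j + 5.
Evaluating at j = 10 gives w_{10} = -145.

-145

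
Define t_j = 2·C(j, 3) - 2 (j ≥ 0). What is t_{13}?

570

C(13, 3) = 286, so t_{13} = 570.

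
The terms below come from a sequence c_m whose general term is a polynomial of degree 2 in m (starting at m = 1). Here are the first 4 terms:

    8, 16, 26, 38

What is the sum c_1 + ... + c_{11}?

858

1st diffs: 8, 10, 12.
2nd diffs: 2, 2 (constant).
So c_m = m^2 + 5m + 2.
Continuing: …, 52, 68, 86, 106, …, c_{11} = 178.
Summing m = 1..11 (11 terms) gives 858.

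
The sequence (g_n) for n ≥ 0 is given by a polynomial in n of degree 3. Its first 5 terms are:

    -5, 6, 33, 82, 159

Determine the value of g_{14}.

1st diffs: 11, 27, 49, 77.
2nd diffs: 16, 22, 28.
3rd diffs: 6, 6 (constant).
Newton forward-difference form: g_n = -5 + 11·C(n,1) + 16·C(n,2) + 6·C(n,3).
At n = 14: n = 14, so g_{14} = -5 + 154 + 1456 + 2184 = 3789.

3789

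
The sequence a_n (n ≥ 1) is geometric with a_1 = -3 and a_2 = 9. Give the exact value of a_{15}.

Common ratio r = -3.
a_n = (-3)·(-3)^(n-1).
a_{15} = (-3)·(-3)^14 = -14348907.

-14348907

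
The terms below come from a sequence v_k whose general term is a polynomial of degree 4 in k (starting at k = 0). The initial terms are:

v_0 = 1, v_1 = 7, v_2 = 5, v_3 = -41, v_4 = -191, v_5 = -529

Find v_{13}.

-28001

1st diffs: 6, -2, -46, -150, -338.
2nd diffs: -8, -44, -104, -188.
3rd diffs: -36, -60, -84.
4th diffs: -24, -24 (constant).
So v_k = -k^4 + 3k^2 + 4k + 1.
Evaluating at k = 13 gives v_{13} = -28001.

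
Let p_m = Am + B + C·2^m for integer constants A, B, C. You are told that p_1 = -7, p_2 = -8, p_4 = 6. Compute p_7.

215

The three given values yield: A + B + 2C = -7; 2A + B + 4C = -8; 4A + B + 16C = 6.
Subtracting the first from the second: A + 2C = -1.
Subtracting the second from the third: 2A + 12C = 14.
Solving: C = 2, A = -5, then B = -6.
So p_m = -5·m + (-6) + 2·2^m; at m=7 this is 215.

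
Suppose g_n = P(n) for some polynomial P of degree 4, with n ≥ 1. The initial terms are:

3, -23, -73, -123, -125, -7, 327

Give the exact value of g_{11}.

6583

1st diffs: -26, -50, -50, -2, 118, 334.
2nd diffs: -24, 0, 48, 120, 216.
3rd diffs: 24, 48, 72, 96.
4th diffs: 24, 24, 24 (constant).
Newton forward-difference form: g_n = 3 + (-26)·C(n-1,1) + (-24)·C(n-1,2) + 24·C(n-1,3) + 24·C(n-1,4).
At n = 11: n-1 = 10, so g_{11} = 3 - 260 - 1080 + 2880 + 5040 = 6583.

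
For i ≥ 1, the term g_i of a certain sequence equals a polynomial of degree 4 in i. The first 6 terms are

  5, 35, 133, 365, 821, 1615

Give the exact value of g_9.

7525

1st diffs: 30, 98, 232, 456, 794.
2nd diffs: 68, 134, 224, 338.
3rd diffs: 66, 90, 114.
4th diffs: 24, 24 (constant).
So g_i = i^4 + i^3 + 3i^2 - i + 1.
Evaluating at i = 9 gives g_9 = 7525.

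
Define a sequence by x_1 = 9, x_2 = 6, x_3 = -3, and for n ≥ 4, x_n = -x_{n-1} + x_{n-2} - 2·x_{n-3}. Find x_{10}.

-9

Iterate the recurrence:
x_4 = -9  x_5 = -6  x_6 = 3  x_7 = 9  x_8 = 6  x_9 = -3  x_{10} = -9.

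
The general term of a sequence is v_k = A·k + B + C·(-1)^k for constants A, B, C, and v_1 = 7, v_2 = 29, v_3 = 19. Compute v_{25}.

151

Write the equations: A + B - C = 7; 2A + B + C = 29; 3A + B - C = 19.
Subtracting the first from the second: A + 2C = 22.
Subtracting the second from the third: A - 2C = -10.
Solving: C = 8, A = 6, then B = 9.
So v_k = 6·k + 9 + 8·(-1)^k; at k=25 this is 151.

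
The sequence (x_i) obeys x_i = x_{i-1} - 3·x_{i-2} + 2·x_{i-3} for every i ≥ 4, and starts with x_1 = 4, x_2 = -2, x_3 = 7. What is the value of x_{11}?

Compute successive terms:
x_4 = 21, x_5 = -4, x_6 = -53, x_7 = 1, x_8 = 152, x_9 = 43, x_{10} = -411, x_{11} = -236.

-236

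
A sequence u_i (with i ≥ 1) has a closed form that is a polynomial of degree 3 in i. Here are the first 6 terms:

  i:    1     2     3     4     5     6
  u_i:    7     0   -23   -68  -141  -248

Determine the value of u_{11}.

1st diffs: -7, -23, -45, -73, -107.
2nd diffs: -16, -22, -28, -34.
3rd diffs: -6, -6, -6 (constant).
Newton forward-difference form: u_i = 7 + (-7)·C(i-1,1) + (-16)·C(i-1,2) + (-6)·C(i-1,3).
At i = 11: i-1 = 10, so u_{11} = 7 - 70 - 720 - 720 = -1503.

-1503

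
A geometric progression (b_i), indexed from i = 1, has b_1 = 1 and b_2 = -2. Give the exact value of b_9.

Common ratio r = -2.
b_i = 1·(-2)^(i-1).
b_9 = 1·(-2)^8 = 256.

256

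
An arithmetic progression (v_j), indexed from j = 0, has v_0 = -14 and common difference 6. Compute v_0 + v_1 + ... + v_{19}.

v_j = -14 + (j - 0)·6.
v_{19} = 100; S = 20·(-14 + 100)/2 = 860.

860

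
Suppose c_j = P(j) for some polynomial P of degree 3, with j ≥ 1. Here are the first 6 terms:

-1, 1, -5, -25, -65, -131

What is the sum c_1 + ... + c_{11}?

-3201

1st diffs: 2, -6, -20, -40, -66.
2nd diffs: -8, -14, -20, -26.
3rd diffs: -6, -6, -6 (constant).
Newton forward-difference form: c_j = -1 + 2·C(j-1,1) + (-8)·C(j-1,2) + (-6)·C(j-1,3).
Continuing: …, -229, -365, -545, -775, …, c_{11} = -1061.
Summing j = 1..11 (11 terms) gives -3201.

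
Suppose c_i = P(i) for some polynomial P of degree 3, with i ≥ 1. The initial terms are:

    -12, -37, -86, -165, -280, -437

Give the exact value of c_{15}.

-4730

1st diffs: -25, -49, -79, -115, -157.
2nd diffs: -24, -30, -36, -42.
3rd diffs: -6, -6, -6 (constant).
Newton forward-difference form: c_i = -12 + (-25)·C(i-1,1) + (-24)·C(i-1,2) + (-6)·C(i-1,3).
At i = 15: i-1 = 14, so c_{15} = -12 - 350 - 2184 - 2184 = -4730.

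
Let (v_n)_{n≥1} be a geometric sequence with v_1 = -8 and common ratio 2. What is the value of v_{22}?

v_n = (-8)·2^(n-1).
v_{22} = (-8)·2^21 = -16777216.

-16777216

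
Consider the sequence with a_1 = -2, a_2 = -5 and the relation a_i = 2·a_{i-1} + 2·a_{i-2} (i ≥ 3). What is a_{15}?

-2408576

Compute successive terms:
a_3 = -14;  a_4 = -38;  a_5 = -104;  …;  a_{12} = -118112;  a_{13} = -322688;  a_{14} = -881600;  a_{15} = -2408576.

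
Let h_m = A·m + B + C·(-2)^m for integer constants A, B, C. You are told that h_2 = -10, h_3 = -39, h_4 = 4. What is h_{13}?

Plug in m = 2, 3, 4: 2A + B + 4C = -10; 3A + B - 8C = -39; 4A + B + 16C = 4.
Subtracting the first from the second: A - 12C = -29.
Subtracting the second from the third: A + 24C = 43.
Solving: C = 2, A = -5, then B = -8.
Hence h_{13} = -5·13 + (-8) + 2·(-8192) = -16457.

-16457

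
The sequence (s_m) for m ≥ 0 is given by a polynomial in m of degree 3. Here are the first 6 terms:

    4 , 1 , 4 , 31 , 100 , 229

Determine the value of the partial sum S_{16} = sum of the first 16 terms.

1st diffs: -3, 3, 27, 69, 129.
2nd diffs: 6, 24, 42, 60.
3rd diffs: 18, 18, 18 (constant).
Newton forward-difference form: s_m = 4 + (-3)·C(m,1) + 6·C(m,2) + 18·C(m,3).
Continuing: …, 436, 739, 1156, 1705, …, s_{15} = 8779.
Summing m = 0..15 (16 terms) gives 35824.

35824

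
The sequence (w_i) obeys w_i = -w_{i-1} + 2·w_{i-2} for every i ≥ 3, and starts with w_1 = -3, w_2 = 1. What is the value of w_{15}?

Applying the relation repeatedly:
w_3 = -7, w_4 = 9, w_5 = -23, …, w_{12} = 2729, w_{13} = -5463, w_{14} = 10921, w_{15} = -21847.
(Characteristic roots are 1 and -2.)

-21847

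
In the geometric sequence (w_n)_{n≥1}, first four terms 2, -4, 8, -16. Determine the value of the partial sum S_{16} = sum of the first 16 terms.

-43690

Common ratio r = -2.
w_n = 2·(-2)^(n-1).
S = 2·((-2)^16 - 1)/(-2 - 1) = 2·(65536 - 1)/(-3) = -43690.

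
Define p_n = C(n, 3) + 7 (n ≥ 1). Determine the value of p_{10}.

127

C(10, 3) = 120, so p_{10} = 127.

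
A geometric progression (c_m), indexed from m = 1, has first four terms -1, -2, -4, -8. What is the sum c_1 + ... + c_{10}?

-1023

Common ratio r = 2.
c_m = (-1)·2^(m-1).
S = (-1)·(2^10 - 1)/(2 - 1) = (-1)·(1024 - 1)/(1) = -1023.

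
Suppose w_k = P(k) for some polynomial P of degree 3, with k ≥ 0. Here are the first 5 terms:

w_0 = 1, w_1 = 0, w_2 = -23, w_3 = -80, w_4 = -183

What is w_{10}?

1st diffs: -1, -23, -57, -103.
2nd diffs: -22, -34, -46.
3rd diffs: -12, -12 (constant).
Newton forward-difference form: w_k = 1 + (-1)·C(k,1) + (-22)·C(k,2) + (-12)·C(k,3).
At k = 10: k = 10, so w_{10} = 1 - 10 - 990 - 1440 = -2439.

-2439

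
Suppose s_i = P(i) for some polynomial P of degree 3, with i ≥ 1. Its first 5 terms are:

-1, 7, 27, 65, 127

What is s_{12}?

1737

1st diffs: 8, 20, 38, 62.
2nd diffs: 12, 18, 24.
3rd diffs: 6, 6 (constant).
Newton forward-difference form: s_i = -1 + 8·C(i-1,1) + 12·C(i-1,2) + 6·C(i-1,3).
At i = 12: i-1 = 11, so s_{12} = -1 + 88 + 660 + 990 = 1737.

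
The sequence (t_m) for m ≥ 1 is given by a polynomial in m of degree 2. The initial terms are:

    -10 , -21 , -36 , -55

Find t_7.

1st diffs: -11, -15, -19.
2nd diffs: -4, -4 (constant).
Newton forward-difference form: t_m = -10 + (-11)·C(m-1,1) + (-4)·C(m-1,2).
At m = 7: m-1 = 6, so t_7 = -10 - 66 - 60 = -136.

-136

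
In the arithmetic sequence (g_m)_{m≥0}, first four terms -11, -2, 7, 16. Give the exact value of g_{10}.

79

Common difference d = 9.
g_m = -11 + (m - 0)·9.
g_{10} = -11 + 10·9 = 79.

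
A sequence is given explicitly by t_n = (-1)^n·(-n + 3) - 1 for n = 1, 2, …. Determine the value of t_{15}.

(-1)^15 = -1; -n + 3 at n=15 is -12; so t_{15} = 11.

11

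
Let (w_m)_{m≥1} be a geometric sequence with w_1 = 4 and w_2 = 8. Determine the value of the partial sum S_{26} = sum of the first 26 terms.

Common ratio r = 2.
w_m = 4·2^(m-1).
S = 4·(2^26 - 1)/(2 - 1) = 4·(67108864 - 1)/(1) = 268435452.

268435452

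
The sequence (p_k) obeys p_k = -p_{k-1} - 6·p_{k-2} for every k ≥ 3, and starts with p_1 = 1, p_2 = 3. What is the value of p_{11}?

Compute successive terms:
p_3 = -9  p_4 = -9  p_5 = 63  p_6 = -9  p_7 = -369  p_8 = 423  p_9 = 1791  p_{10} = -4329  p_{11} = -6417.

-6417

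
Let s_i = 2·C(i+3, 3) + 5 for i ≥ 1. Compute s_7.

C(10, 3) = 120, so s_7 = 245.

245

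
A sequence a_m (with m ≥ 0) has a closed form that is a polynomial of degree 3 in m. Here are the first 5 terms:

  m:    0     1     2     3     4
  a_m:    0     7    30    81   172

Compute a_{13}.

4771

1st diffs: 7, 23, 51, 91.
2nd diffs: 16, 28, 40.
3rd diffs: 12, 12 (constant).
So a_m = 2m^3 + 2m^2 + 3m.
Evaluating at m = 13 gives a_{13} = 4771.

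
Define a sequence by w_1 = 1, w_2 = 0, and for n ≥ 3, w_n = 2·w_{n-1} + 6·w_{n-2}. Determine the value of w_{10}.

35328

Compute successive terms:
w_3 = 6;  w_4 = 12;  w_5 = 60;  w_6 = 192;  w_7 = 744;  w_8 = 2640;  w_9 = 9744;  w_{10} = 35328.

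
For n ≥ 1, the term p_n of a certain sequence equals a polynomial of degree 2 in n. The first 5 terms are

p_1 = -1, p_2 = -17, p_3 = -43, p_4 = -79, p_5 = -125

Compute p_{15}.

-1135

1st diffs: -16, -26, -36, -46.
2nd diffs: -10, -10, -10 (constant).
Newton forward-difference form: p_n = -1 + (-16)·C(n-1,1) + (-10)·C(n-1,2).
At n = 15: n-1 = 14, so p_{15} = -1 - 224 - 910 = -1135.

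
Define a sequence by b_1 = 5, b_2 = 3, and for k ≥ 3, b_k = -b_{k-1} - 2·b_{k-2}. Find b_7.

-5

Compute successive terms:
b_3 = -13  b_4 = 7  b_5 = 19  b_6 = -33  b_7 = -5.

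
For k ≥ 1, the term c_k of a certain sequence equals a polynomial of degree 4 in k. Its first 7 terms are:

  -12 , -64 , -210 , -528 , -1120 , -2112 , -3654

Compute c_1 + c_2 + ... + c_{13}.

-117754

1st diffs: -52, -146, -318, -592, -992, -1542.
2nd diffs: -94, -172, -274, -400, -550.
3rd diffs: -78, -102, -126, -150.
4th diffs: -24, -24, -24 (constant).
Newton forward-difference form: c_k = -12 + (-52)·C(k-1,1) + (-94)·C(k-1,2) + (-78)·C(k-1,3) + (-24)·C(k-1,4).
Continuing: …, -5920, -9108, -13440, -19162, …, c_{13} = -35880.
Summing k = 1..13 (13 terms) gives -117754.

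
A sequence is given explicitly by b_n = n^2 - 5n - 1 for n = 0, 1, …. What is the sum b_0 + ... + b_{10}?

99

Over n = 0..10: Σn = 55, Σn² = 385.
Total = (1)·385 + (-5)·55 + (-1)·11 = 99.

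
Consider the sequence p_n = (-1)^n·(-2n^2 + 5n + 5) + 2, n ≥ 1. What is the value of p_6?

(-1)^6 = 1; -2n^2 + 5n + 5 at n=6 is -37; so p_6 = -35.

-35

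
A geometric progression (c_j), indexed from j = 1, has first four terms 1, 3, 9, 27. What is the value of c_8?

2187

Common ratio r = 3.
c_j = 1·3^(j-1).
c_8 = 1·3^7 = 2187.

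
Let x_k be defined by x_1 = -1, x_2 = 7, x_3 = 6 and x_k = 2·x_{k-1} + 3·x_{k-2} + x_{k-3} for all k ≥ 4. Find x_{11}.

Iterate the recurrence:
x_4 = 32  x_5 = 89  x_6 = 280  x_7 = 859  x_8 = 2647  x_9 = 8151  x_{10} = 25102  x_{11} = 77304.

77304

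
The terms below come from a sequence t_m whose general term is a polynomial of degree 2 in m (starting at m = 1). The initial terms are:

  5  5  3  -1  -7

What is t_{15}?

1st diffs: 0, -2, -4, -6.
2nd diffs: -2, -2, -2 (constant).
Newton forward-difference form: t_m = 5 + (-2)·C(m-1,2).
At m = 15: m-1 = 14, so t_{15} = 5 - 182 = -177.

-177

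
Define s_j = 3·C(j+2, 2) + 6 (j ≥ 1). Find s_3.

36

C(5, 2) = 10, so s_3 = 36.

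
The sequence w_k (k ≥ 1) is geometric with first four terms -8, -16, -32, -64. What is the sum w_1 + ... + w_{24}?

-134217720

Common ratio r = 2.
w_k = (-8)·2^(k-1).
S = (-8)·(2^24 - 1)/(2 - 1) = (-8)·(16777216 - 1)/(1) = -134217720.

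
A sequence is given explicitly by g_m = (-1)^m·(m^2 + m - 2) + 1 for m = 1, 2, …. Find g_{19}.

(-1)^19 = -1; m^2 + m - 2 at m=19 is 378; so g_{19} = -377.

-377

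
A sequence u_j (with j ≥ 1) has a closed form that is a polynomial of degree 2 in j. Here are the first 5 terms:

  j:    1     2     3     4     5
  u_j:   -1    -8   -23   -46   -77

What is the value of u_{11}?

1st diffs: -7, -15, -23, -31.
2nd diffs: -8, -8, -8 (constant).
So u_j = -4j^2 + 5j - 2.
Evaluating at j = 11 gives u_{11} = -431.

-431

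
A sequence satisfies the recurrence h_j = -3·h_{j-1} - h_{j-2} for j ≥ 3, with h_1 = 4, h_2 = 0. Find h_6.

Applying the relation repeatedly:
h_3 = -4, h_4 = 12, h_5 = -32, h_6 = 84.

84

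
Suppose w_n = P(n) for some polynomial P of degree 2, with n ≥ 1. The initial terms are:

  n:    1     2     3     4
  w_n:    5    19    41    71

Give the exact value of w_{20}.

1639

1st diffs: 14, 22, 30.
2nd diffs: 8, 8 (constant).
Newton forward-difference form: w_n = 5 + 14·C(n-1,1) + 8·C(n-1,2).
At n = 20: n-1 = 19, so w_{20} = 5 + 266 + 1368 = 1639.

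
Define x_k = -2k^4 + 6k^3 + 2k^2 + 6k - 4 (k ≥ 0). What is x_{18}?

-174208

x_{18} = -2·18^4 + 6·18^3 + 2·18^2 + 6·18 - 4 = -174208.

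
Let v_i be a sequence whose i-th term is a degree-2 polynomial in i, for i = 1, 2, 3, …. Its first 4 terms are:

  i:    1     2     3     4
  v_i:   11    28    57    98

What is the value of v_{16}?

1526

1st diffs: 17, 29, 41.
2nd diffs: 12, 12 (constant).
So v_i = 6i^2 - i + 6.
Evaluating at i = 16 gives v_{16} = 1526.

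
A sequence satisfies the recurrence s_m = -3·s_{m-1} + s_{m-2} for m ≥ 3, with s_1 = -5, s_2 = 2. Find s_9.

Step forward from the initial values:
s_3 = -11  s_4 = 35  s_5 = -116  s_6 = 383  s_7 = -1265  s_8 = 4178  s_9 = -13799.

-13799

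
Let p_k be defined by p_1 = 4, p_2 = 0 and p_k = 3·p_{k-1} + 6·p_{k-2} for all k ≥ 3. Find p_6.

Iterate the recurrence:
p_3 = 24  p_4 = 72  p_5 = 360  p_6 = 1512.

1512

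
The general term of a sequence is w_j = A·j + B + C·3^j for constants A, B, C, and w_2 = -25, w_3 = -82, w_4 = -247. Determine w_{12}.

-1594351

At j = 2, 3, 4: 2A + B + 9C = -25; 3A + B + 27C = -82; 4A + B + 81C = -247.
Subtracting the first from the second: A + 18C = -57.
Subtracting the second from the third: A + 54C = -165.
Solving: C = -3, A = -3, then B = 8.
Hence w_{12} = -3·12 + 8 + (-3)·531441 = -1594351.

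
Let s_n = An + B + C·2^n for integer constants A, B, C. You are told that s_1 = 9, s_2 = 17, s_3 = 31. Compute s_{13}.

24603

Plug in n = 1, 2, 3: A + B + 2C = 9; 2A + B + 4C = 17; 3A + B + 8C = 31.
Subtracting the first from the second: A + 2C = 8.
Subtracting the second from the third: A + 4C = 14.
Solving: C = 3, A = 2, then B = 1.
Hence s_{13} = 2·13 + 1 + 3·8192 = 24603.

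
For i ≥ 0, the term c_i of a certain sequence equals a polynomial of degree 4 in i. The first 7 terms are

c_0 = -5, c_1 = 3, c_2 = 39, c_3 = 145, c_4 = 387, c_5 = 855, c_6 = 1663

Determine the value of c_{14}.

41967

1st diffs: 8, 36, 106, 242, 468, 808.
2nd diffs: 28, 70, 136, 226, 340.
3rd diffs: 42, 66, 90, 114.
4th diffs: 24, 24, 24 (constant).
So c_i = i^4 + i^3 + 4i^2 + 2i - 5.
Evaluating at i = 14 gives c_{14} = 41967.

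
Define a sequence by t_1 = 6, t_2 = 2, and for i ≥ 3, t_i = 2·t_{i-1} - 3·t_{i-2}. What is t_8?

Compute successive terms:
t_3 = -14  t_4 = -34  t_5 = -26  t_6 = 50  t_7 = 178  t_8 = 206.

206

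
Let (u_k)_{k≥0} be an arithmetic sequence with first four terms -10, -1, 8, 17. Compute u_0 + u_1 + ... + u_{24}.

2450

Common difference d = 9.
u_k = -10 + (k - 0)·9.
u_{24} = 206; S = 25·(-10 + 206)/2 = 2450.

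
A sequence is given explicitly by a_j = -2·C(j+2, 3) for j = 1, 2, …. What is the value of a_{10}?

-440

C(12, 3) = 220, so a_{10} = -440.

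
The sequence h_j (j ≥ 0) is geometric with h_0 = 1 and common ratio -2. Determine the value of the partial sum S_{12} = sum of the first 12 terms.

-1365

h_j = 1·(-2)^(j-0).
S = 1·((-2)^12 - 1)/(-2 - 1) = 1·(4096 - 1)/(-3) = -1365.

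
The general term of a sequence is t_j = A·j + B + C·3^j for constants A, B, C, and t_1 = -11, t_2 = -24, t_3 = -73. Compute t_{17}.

-387420411

Plug in j = 1, 2, 3: A + B + 3C = -11; 2A + B + 9C = -24; 3A + B + 27C = -73.
Subtracting the first from the second: A + 6C = -13.
Subtracting the second from the third: A + 18C = -49.
Solving: C = -3, A = 5, then B = -7.
So t_j = 5·j + (-7) + (-3)·3^j; at j=17 this is -387420411.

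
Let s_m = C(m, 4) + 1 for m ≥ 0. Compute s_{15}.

C(15, 4) = 1365, so s_{15} = 1366.

1366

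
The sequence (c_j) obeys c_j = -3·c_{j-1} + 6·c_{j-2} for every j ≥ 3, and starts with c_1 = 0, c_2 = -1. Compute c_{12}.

-1943271

Applying the relation repeatedly:
c_3 = 3; c_4 = -15; c_5 = 63; c_6 = -279; c_7 = 1215; c_8 = -5319; c_9 = 23247; c_{10} = -101655; c_{11} = 444447; c_{12} = -1943271.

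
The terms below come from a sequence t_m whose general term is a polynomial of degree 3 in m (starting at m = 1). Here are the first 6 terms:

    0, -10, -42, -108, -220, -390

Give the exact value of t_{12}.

1st diffs: -10, -32, -66, -112, -170.
2nd diffs: -22, -34, -46, -58.
3rd diffs: -12, -12, -12 (constant).
Newton forward-difference form: t_m = (-10)·C(m-1,1) + (-22)·C(m-1,2) + (-12)·C(m-1,3).
At m = 12: m-1 = 11, so t_{12} = -110 - 1210 - 1980 = -3300.

-3300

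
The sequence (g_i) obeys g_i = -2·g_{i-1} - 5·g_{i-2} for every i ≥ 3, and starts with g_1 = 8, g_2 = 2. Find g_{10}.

Iterate the recurrence:
g_3 = -44  g_4 = 78  g_5 = 64  g_6 = -518  g_7 = 716  g_8 = 1158  g_9 = -5896  g_{10} = 6002.

6002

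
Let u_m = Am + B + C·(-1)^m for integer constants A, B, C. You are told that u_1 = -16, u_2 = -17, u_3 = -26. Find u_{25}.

Plug in m = 1, 2, 3: A + B - C = -16; 2A + B + C = -17; 3A + B - C = -26.
Subtracting the first from the second: A + 2C = -1.
Subtracting the second from the third: A - 2C = -9.
Solving: C = 2, A = -5, then B = -9.
So u_m = -5·m + (-9) + 2·(-1)^m; at m=25 this is -136.

-136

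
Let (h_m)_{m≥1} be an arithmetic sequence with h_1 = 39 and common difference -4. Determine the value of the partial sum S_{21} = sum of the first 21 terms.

-21

h_m = 39 + (m - 1)·(-4).
h_{21} = -41; S = 21·(39 + (-41))/2 = -21.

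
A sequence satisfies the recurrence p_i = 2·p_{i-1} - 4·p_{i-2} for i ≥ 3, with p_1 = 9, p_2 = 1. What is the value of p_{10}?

p_3 = -34; p_4 = -72; p_5 = -8; p_6 = 272; p_7 = 576; p_8 = 64; p_9 = -2176; p_{10} = -4608.

-4608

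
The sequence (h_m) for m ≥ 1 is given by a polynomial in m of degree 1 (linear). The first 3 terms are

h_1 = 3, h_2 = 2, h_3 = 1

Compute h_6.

1st diffs: -1, -1 (constant).
So h_m = -m + 4.
Evaluating at m = 6 gives h_6 = -2.

-2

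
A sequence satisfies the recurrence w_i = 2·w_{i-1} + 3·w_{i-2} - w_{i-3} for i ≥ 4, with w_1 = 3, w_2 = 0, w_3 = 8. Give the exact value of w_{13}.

240305

Iterate the recurrence:
w_4 = 13; w_5 = 50; w_6 = 131; w_7 = 399; w_8 = 1141; w_9 = 3348; w_{10} = 9720; w_{11} = 28343; w_{12} = 82498; w_{13} = 240305.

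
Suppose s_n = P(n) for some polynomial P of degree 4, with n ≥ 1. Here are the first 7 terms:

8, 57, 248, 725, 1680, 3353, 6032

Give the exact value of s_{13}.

1st diffs: 49, 191, 477, 955, 1673, 2679.
2nd diffs: 142, 286, 478, 718, 1006.
3rd diffs: 144, 192, 240, 288.
4th diffs: 48, 48, 48 (constant).
Newton forward-difference form: s_n = 8 + 49·C(n-1,1) + 142·C(n-1,2) + 144·C(n-1,3) + 48·C(n-1,4).
At n = 13: n-1 = 12, so s_{13} = 8 + 588 + 9372 + 31680 + 23760 = 65408.

65408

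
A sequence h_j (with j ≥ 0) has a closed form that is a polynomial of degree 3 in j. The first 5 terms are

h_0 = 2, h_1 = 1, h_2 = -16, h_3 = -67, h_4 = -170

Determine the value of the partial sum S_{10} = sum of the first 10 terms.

-5725

1st diffs: -1, -17, -51, -103.
2nd diffs: -16, -34, -52.
3rd diffs: -18, -18 (constant).
Newton forward-difference form: h_j = 2 + (-1)·C(j,1) + (-16)·C(j,2) + (-18)·C(j,3).
Continuing: …, -343, -604, -971, -1462, …, h_9 = -2095.
Summing j = 0..9 (10 terms) gives -5725.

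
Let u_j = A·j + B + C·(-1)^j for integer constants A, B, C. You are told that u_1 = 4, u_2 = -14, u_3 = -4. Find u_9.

-28

At j = 1, 2, 3: A + B - C = 4; 2A + B + C = -14; 3A + B - C = -4.
Subtracting the first from the second: A + 2C = -18.
Subtracting the second from the third: A - 2C = 10.
Solving: C = -7, A = -4, then B = 1.
Hence u_9 = -4·9 + 1 + (-7)·(-1) = -28.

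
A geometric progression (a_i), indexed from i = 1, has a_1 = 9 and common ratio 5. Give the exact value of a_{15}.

a_i = 9·5^(i-1).
a_{15} = 9·5^14 = 54931640625.

54931640625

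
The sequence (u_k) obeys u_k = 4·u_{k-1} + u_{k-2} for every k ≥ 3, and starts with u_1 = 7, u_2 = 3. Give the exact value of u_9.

Step forward from the initial values:
u_3 = 19, u_4 = 79, u_5 = 335, u_6 = 1419, u_7 = 6011, u_8 = 25463, u_9 = 107863.

107863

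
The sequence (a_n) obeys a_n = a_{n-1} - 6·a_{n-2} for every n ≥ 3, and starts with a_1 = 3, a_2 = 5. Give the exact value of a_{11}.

20915

Step forward from the initial values:
a_3 = -13; a_4 = -43; a_5 = 35; a_6 = 293; a_7 = 83; a_8 = -1675; a_9 = -2173; a_{10} = 7877; a_{11} = 20915.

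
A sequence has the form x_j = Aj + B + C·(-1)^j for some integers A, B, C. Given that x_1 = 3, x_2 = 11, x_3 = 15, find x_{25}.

The three given values yield: A + B - C = 3; 2A + B + C = 11; 3A + B - C = 15.
Subtracting the first from the second: A + 2C = 8.
Subtracting the second from the third: A - 2C = 4.
Solving: C = 1, A = 6, then B = -2.
Therefore x_{25} = 150 + (-2) + 1·(-1) = 147.

147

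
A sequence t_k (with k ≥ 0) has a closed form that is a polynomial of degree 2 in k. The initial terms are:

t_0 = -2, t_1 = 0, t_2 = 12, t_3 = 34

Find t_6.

1st diffs: 2, 12, 22.
2nd diffs: 10, 10 (constant).
Newton forward-difference form: t_k = -2 + 2·C(k,1) + 10·C(k,2).
At k = 6: k = 6, so t_6 = -2 + 12 + 150 = 160.

160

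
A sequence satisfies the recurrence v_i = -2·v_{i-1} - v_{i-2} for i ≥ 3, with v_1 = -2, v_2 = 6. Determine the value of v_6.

22

Step forward from the initial values:
v_3 = -10  v_4 = 14  v_5 = -18  v_6 = 22.
(Characteristic roots are -1 and -1.)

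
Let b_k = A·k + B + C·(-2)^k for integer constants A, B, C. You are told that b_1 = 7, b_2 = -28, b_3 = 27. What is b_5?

137

The three given values yield: A + B - 2C = 7; 2A + B + 4C = -28; 3A + B - 8C = 27.
Subtracting the first from the second: A + 6C = -35.
Subtracting the second from the third: A - 12C = 55.
Solving: C = -5, A = -5, then B = 2.
So b_k = -5·k + 2 + (-5)·(-2)^k; at k=5 this is 137.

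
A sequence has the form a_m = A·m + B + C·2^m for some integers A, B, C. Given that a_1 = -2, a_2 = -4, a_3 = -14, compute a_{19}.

-2097038

The three given values yield: A + B + 2C = -2; 2A + B + 4C = -4; 3A + B + 8C = -14.
Subtracting the first from the second: A + 2C = -2.
Subtracting the second from the third: A + 4C = -10.
Solving: C = -4, A = 6, then B = 0.
Hence a_{19} = 6·19 + 0 + (-4)·524288 = -2097038.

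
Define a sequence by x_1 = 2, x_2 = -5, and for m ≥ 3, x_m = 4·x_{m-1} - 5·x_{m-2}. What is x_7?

-630

Iterate the recurrence:
x_3 = -30; x_4 = -95; x_5 = -230; x_6 = -445; x_7 = -630.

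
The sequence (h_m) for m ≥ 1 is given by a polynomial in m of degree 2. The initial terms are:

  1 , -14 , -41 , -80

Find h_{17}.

-1679

1st diffs: -15, -27, -39.
2nd diffs: -12, -12 (constant).
Newton forward-difference form: h_m = 1 + (-15)·C(m-1,1) + (-12)·C(m-1,2).
At m = 17: m-1 = 16, so h_{17} = 1 - 240 - 1440 = -1679.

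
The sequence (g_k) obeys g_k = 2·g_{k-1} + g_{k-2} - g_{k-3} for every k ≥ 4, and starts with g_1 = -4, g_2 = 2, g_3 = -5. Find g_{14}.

-19667

Compute successive terms:
g_4 = -4, g_5 = -15, g_6 = -29, …, g_{11} = -1734, g_{12} = -3895, g_{13} = -8753, g_{14} = -19667.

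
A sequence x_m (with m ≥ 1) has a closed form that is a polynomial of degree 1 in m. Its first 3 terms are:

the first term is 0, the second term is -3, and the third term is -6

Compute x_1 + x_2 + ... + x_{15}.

1st diffs: -3, -3 (constant).
So x_m = -3m + 3.
Continuing: …, -9, -12, -15, -18, …, x_{15} = -42.
Summing m = 1..15 (15 terms) gives -315.

-315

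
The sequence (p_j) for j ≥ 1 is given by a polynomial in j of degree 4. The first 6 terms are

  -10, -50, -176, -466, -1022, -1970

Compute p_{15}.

1st diffs: -40, -126, -290, -556, -948.
2nd diffs: -86, -164, -266, -392.
3rd diffs: -78, -102, -126.
4th diffs: -24, -24 (constant).
So p_j = -j^4 - 3j^3 - 4j - 2.
Evaluating at j = 15 gives p_{15} = -60812.

-60812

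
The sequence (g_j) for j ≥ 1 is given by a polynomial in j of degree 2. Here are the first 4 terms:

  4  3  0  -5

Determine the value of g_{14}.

1st diffs: -1, -3, -5.
2nd diffs: -2, -2 (constant).
So g_j = -j^2 + 2j + 3.
Evaluating at j = 14 gives g_{14} = -165.

-165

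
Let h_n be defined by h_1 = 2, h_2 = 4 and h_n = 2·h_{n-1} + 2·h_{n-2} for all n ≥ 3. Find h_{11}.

Applying the relation repeatedly:
h_3 = 12; h_4 = 32; h_5 = 88; h_6 = 240; h_7 = 656; h_8 = 1792; h_9 = 4896; h_{10} = 13376; h_{11} = 36544.

36544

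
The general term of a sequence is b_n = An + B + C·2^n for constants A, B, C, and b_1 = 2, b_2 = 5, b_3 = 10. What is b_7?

At n = 1, 2, 3: A + B + 2C = 2; 2A + B + 4C = 5; 3A + B + 8C = 10.
Subtracting the first from the second: A + 2C = 3.
Subtracting the second from the third: A + 4C = 5.
Solving: C = 1, A = 1, then B = -1.
Therefore b_7 = 7 + (-1) + 1·128 = 134.

134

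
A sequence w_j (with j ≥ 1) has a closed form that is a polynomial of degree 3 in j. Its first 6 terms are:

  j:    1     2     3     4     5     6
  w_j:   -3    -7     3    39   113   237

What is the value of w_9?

1st diffs: -4, 10, 36, 74, 124.
2nd diffs: 14, 26, 38, 50.
3rd diffs: 12, 12, 12 (constant).
Newton forward-difference form: w_j = -3 + (-4)·C(j-1,1) + 14·C(j-1,2) + 12·C(j-1,3).
At j = 9: j-1 = 8, so w_9 = -3 - 32 + 392 + 672 = 1029.

1029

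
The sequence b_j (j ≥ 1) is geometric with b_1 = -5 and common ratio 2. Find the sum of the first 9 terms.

-2555

b_j = (-5)·2^(j-1).
S = (-5)·(2^9 - 1)/(2 - 1) = (-5)·(512 - 1)/(1) = -2555.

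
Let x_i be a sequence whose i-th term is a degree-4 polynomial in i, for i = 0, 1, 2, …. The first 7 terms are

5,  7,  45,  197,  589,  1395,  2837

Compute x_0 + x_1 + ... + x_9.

32936

1st diffs: 2, 38, 152, 392, 806, 1442.
2nd diffs: 36, 114, 240, 414, 636.
3rd diffs: 78, 126, 174, 222.
4th diffs: 48, 48, 48 (constant).
So x_i = 2i^4 + i^3 + i^2 - 2i + 5.
Continuing: 5185, 8757, 13919.
Summing i = 0..9 (10 terms) gives 32936.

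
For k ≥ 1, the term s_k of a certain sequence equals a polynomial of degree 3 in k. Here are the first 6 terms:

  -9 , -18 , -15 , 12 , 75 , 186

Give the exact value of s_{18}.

9630

1st diffs: -9, 3, 27, 63, 111.
2nd diffs: 12, 24, 36, 48.
3rd diffs: 12, 12, 12 (constant).
So s_k = 2k^3 - 6k^2 - 5k.
Evaluating at k = 18 gives s_{18} = 9630.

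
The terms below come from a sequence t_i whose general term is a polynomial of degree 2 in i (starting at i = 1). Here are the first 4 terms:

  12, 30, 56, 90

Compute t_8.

1st diffs: 18, 26, 34.
2nd diffs: 8, 8 (constant).
Newton forward-difference form: t_i = 12 + 18·C(i-1,1) + 8·C(i-1,2).
At i = 8: i-1 = 7, so t_8 = 12 + 126 + 168 = 306.

306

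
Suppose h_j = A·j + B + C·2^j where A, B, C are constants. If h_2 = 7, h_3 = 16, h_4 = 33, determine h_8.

517

The three given values yield: 2A + B + 4C = 7; 3A + B + 8C = 16; 4A + B + 16C = 33.
Subtracting the first from the second: A + 4C = 9.
Subtracting the second from the third: A + 8C = 17.
Solving: C = 2, A = 1, then B = -3.
Hence h_8 = 1·8 + (-3) + 2·256 = 517.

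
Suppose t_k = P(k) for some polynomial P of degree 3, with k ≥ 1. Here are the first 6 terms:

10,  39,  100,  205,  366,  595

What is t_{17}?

11034

1st diffs: 29, 61, 105, 161, 229.
2nd diffs: 32, 44, 56, 68.
3rd diffs: 12, 12, 12 (constant).
Newton forward-difference form: t_k = 10 + 29·C(k-1,1) + 32·C(k-1,2) + 12·C(k-1,3).
At k = 17: k-1 = 16, so t_{17} = 10 + 464 + 3840 + 6720 = 11034.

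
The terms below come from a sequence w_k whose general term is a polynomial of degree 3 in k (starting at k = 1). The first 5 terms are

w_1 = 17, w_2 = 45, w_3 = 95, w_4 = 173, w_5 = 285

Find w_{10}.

1565

1st diffs: 28, 50, 78, 112.
2nd diffs: 22, 28, 34.
3rd diffs: 6, 6 (constant).
So w_k = k^3 + 5k^2 + 6k + 5.
Evaluating at k = 10 gives w_{10} = 1565.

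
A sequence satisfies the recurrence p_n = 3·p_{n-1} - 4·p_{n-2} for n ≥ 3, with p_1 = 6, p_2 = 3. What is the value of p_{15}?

-28095

Iterate the recurrence:
p_3 = -15, p_4 = -57, p_5 = -111, …, p_{12} = -10425, p_{13} = -30639, p_{14} = -50217, p_{15} = -28095.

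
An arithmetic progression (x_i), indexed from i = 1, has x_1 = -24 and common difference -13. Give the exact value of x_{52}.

-687

x_i = -24 + (i - 1)·(-13).
x_{52} = -24 + 51·(-13) = -687.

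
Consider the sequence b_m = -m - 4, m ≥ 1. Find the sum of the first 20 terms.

Over m = 1..20: Σm = 210.
Total = (-1)·210 + (-4)·20 = -290.

-290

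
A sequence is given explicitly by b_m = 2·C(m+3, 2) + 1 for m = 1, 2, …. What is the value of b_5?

57

C(8, 2) = 28, so b_5 = 57.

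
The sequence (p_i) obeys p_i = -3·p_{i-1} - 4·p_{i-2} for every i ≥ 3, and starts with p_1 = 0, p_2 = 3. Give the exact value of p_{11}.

Iterate the recurrence:
p_3 = -9  p_4 = 15  p_5 = -9  p_6 = -33  p_7 = 135  p_8 = -273  p_9 = 279  p_{10} = 255  p_{11} = -1881.

-1881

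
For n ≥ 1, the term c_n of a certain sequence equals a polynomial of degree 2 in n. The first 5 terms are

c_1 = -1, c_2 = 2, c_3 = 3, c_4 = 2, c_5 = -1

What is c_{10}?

1st diffs: 3, 1, -1, -3.
2nd diffs: -2, -2, -2 (constant).
So c_n = -n^2 + 6n - 6.
Evaluating at n = 10 gives c_{10} = -46.

-46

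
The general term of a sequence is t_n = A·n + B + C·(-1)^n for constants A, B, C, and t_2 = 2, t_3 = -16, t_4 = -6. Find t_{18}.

Write the equations: 2A + B + C = 2; 3A + B - C = -16; 4A + B + C = -6.
Subtracting the first from the second: A - 2C = -18.
Subtracting the second from the third: A + 2C = 10.
Solving: C = 7, A = -4, then B = 3.
Hence t_{18} = -4·18 + 3 + 7·1 = -62.

-62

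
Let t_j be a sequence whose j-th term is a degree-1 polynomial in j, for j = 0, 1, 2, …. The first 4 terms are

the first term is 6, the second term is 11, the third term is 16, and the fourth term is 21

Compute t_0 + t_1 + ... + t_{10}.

341

1st diffs: 5, 5, 5 (constant).
So t_j = 5j + 6.
Continuing: …, 26, 31, 36, 41, …, t_{10} = 56.
Summing j = 0..10 (11 terms) gives 341.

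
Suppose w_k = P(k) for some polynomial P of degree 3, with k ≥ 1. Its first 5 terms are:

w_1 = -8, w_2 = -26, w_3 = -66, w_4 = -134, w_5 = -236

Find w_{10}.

-1466

1st diffs: -18, -40, -68, -102.
2nd diffs: -22, -28, -34.
3rd diffs: -6, -6 (constant).
Newton forward-difference form: w_k = -8 + (-18)·C(k-1,1) + (-22)·C(k-1,2) + (-6)·C(k-1,3).
At k = 10: k-1 = 9, so w_{10} = -8 - 162 - 792 - 504 = -1466.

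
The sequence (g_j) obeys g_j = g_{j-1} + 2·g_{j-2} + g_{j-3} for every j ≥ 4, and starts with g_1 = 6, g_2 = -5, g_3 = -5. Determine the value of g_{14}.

Step forward from the initial values:
g_4 = -9, g_5 = -24, g_6 = -47, …, g_{11} = -2201, g_{12} = -4728, g_{13} = -10155, g_{14} = -21812.

-21812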